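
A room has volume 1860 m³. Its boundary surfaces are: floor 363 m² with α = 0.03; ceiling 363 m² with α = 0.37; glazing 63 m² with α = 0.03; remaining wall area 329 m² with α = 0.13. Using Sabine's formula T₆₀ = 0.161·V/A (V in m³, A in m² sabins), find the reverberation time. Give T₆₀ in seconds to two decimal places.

1.58 s

Total absorption A = 363·0.03 + 363·0.37 + 63·0.03 + 329·0.13 = 189.86 m² sabins.
T₆₀ = 0.161·V/A = 0.161·1860/189.86 = 1.577 s.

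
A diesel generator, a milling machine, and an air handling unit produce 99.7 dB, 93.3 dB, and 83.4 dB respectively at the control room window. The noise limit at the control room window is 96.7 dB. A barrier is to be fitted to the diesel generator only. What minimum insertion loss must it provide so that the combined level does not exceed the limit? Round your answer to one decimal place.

Fixed contribution from the other sources: Σ 10^(L/10) = 10^(93.3/10) + 10^(83.4/10) = 2.357e+09 (93.72 dB).
To meet 96.7 dB overall, the treated diesel generator may contribute at most 10^(96.7/10) − 2.357e+09 = 2.321e+09, i.e. 93.66 dB.
Required insertion loss = 99.7 − 93.66 = 6.04 dB.

6.0 dB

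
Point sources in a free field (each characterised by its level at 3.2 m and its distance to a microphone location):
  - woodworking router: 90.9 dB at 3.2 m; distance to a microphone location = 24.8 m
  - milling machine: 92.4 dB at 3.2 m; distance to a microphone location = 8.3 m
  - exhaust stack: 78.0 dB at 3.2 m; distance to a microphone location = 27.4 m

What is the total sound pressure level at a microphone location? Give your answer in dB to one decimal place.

84.5 dB

Propagate each source to the receiver with L = L_ref − 20·log₁₀(r/r_ref), then add intensities.
woodworking router: 90.9 − 20·log₁₀(24.8/3.2) = 90.9 − 17.79 = 73.11 dB.
milling machine: 92.4 − 20·log₁₀(8.3/3.2) = 92.4 − 8.28 = 84.12 dB.
exhaust stack: 78.0 − 20·log₁₀(27.4/3.2) = 78.0 − 18.65 = 59.35 dB.
Σ 10^(L/10) = 2.797e+08 → L_total = 10·log₁₀(2.797e+08) = 84.47 dB.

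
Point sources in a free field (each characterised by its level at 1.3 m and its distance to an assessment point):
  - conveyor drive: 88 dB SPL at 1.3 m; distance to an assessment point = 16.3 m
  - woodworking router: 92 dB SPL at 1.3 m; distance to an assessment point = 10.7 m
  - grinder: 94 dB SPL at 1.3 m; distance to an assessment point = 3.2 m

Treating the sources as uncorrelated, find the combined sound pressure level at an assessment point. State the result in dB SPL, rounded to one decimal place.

86.5 dB SPL

Propagate each source to the receiver with L = L_ref − 20·log₁₀(r/r_ref), then add intensities.
conveyor drive: 88 − 20·log₁₀(16.3/1.3) = 88 − 21.96 = 66.04 dB SPL.
woodworking router: 92 − 20·log₁₀(10.7/1.3) = 92 − 18.31 = 73.69 dB SPL.
grinder: 94 − 20·log₁₀(3.2/1.3) = 94 − 7.82 = 86.18 dB SPL.
Σ 10^(L/10) = 4.420e+08 → L_total = 10·log₁₀(4.420e+08) = 86.45 dB SPL.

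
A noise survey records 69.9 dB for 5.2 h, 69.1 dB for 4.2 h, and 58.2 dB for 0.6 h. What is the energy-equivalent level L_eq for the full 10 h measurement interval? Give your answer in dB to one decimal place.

The energy average is taken in the linear domain: L_eq = 10·log₁₀[(Σ tᵢ·10^(Lᵢ/10))/T], T = 10 h.
Σ tᵢ·10^(Lᵢ/10) = 5.2·10^(69.9/10) + 4.2·10^(69.1/10) + 0.6·10^(58.2/10) = 8.535e+07.
L_eq = 10·log₁₀(8.535e+07/10) = 69.31 dB.

69.3 dB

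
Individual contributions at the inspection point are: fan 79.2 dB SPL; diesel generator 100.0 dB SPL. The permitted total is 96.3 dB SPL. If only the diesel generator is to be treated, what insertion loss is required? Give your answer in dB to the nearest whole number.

Everything except the diesel generator sums to 10^(79.2/10) = 8.318e+07 in linear terms, 79.20 dB SPL.
The limit corresponds to 10^(96.3/10) = 4.266e+09; subtracting the fixed part leaves 4.183e+09 for the diesel generator, i.e. 96.21 dB SPL.
Required insertion loss = 100.0 − 96.21 = 3.79 dB.

4 dB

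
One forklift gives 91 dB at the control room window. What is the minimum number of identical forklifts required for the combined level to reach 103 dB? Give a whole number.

16

Need L₁ + 10·log₁₀ N ≥ 103, i.e. log₁₀ N ≥ 1.20.
N ≥ 10^(12.0/10) = 15.849, so N = 16.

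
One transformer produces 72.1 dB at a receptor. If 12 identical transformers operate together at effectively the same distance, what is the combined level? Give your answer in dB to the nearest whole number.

83 dB

With 12 equal, uncorrelated contributions the intensity is 12× that of one unit, giving a rise of 10·log₁₀ 12.
L_total = 72.1 + 10·log₁₀(12) = 72.1 + 10.792 = 82.89 dB.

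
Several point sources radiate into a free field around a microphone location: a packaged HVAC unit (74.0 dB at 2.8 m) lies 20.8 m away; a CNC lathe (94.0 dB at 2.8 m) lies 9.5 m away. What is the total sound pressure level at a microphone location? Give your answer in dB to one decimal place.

83.4 dB

Apply inverse-square spreading to bring every level to the receiver, then sum 10^(L/10).
packaged HVAC unit: 74.0 − 20·log₁₀(20.8/2.8) = 74.0 − 17.42 = 56.58 dB.
CNC lathe: 94.0 − 20·log₁₀(9.5/2.8) = 94.0 − 10.61 = 83.39 dB.
Σ 10^(L/10) = 2.187e+08 → L_total = 10·log₁₀(2.187e+08) = 83.40 dB.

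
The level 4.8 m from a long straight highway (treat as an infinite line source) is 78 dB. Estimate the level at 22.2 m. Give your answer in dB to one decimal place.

71.3 dB

Cylindrical spreading from a line source gives a 10·log₁₀(r₂/r₁) drop.
L₂ = 78 − 10·log₁₀(22.2/4.8) = 78 − 6.651 = 71.35 dB.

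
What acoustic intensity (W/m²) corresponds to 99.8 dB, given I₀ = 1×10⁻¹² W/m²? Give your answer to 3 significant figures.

I/I₀ = 10^(99.8/10) = 9.55e+09, so I = 9.55e+09 × 10⁻¹² W/m².

0.00955 W/m²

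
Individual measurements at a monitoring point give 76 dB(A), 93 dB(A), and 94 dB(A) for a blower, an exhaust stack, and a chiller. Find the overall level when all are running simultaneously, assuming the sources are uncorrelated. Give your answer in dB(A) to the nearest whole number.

Incoherent sources combine by intensity addition: L_total = 10·log₁₀(Σ 10^(L_i/10)).
Σ 10^(L/10) = 10^(76/10) + 10^(93/10) + 10^(94/10) = 4.547e+09.
L_total = 10·log₁₀(4.547e+09) = 96.58 dB(A).

97 dB(A)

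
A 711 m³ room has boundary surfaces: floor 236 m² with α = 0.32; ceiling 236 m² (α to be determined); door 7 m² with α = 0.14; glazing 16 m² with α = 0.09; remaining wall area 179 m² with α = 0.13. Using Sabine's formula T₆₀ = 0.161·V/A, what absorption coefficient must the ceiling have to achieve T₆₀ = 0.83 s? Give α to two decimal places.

0.16

A = 0.161·V/T₆₀ = 0.161·711/0.83 = 137.92 m² sabins.
Absorption from the other surfaces = 236·0.32 + 7·0.14 + 16·0.09 + 179·0.13 = 101.21 m², so the ceiling must supply 36.71 m² over 236 m².
α = 36.71/236 = 0.156.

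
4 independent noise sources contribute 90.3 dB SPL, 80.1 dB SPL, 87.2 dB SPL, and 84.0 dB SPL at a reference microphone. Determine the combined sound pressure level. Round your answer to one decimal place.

92.9 dB SPL

For uncorrelated sources the intensities add, so convert each level to linear form, sum, and take 10·log₁₀ of the total.
Σ 10^(L/10) = 10^(90.3/10) + 10^(80.1/10) + 10^(87.2/10) + 10^(84.0/10) = 1.950e+09.
L_total = 10·log₁₀(1.950e+09) = 92.90 dB SPL.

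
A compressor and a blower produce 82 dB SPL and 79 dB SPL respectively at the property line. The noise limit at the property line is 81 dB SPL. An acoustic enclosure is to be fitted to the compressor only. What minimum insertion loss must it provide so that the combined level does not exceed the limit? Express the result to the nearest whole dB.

5 dB

The untreated sources together contribute 10^(79/10) = 7.943e+07, i.e. 79.00 dB SPL.
The limit corresponds to 10^(81/10) = 1.259e+08; subtracting the fixed part leaves 4.646e+07 for the compressor, i.e. 76.67 dB SPL.
Required insertion loss = 82 − 76.67 = 5.33 dB.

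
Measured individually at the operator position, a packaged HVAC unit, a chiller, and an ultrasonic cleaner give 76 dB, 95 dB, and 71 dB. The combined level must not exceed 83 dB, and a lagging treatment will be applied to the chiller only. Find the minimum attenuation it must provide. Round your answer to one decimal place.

13.3 dB

The untreated sources together contribute 10^(76/10) + 10^(71/10) = 5.240e+07, i.e. 77.19 dB.
The limit corresponds to 10^(83/10) = 1.995e+08; subtracting the fixed part leaves 1.471e+08 for the chiller, i.e. 81.68 dB.
So the chiller must be reduced from 95 to 81.68 dB: IL = 13.32 dB.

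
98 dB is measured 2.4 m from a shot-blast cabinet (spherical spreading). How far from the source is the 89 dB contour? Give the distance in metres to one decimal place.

Point-source spreading drops the level by 20·log₁₀(r₂/r₁); inverting, r₂/r₁ = 10^(ΔL/20).
r₂ = 2.4·10^((98−89)/20) = 2.4·10^(9.0/20) = 6.76 m.

6.8 m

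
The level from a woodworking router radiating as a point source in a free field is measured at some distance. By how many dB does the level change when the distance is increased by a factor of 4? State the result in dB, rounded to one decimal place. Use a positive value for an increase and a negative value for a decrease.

A point source loses 6 dB per doubling of distance; generally ΔL = −20·log₁₀(r₂/r₁).
ΔL = −20·log₁₀(4) = -12.04 dB.

-12.0 dB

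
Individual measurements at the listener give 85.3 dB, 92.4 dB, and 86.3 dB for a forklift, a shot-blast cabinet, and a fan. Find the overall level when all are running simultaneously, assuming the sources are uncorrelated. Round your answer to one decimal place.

For uncorrelated sources the intensities add, so convert each level to linear form, sum, and take 10·log₁₀ of the total.
Σ 10^(L/10) = 10^(85.3/10) + 10^(92.4/10) + 10^(86.3/10) = 2.503e+09.
L_total = 10·log₁₀(2.503e+09) = 93.98 dB.

94.0 dB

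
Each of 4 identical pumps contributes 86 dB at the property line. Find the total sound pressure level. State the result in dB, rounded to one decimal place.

92.0 dB

L_total = L₁ + 10·log₁₀ N for N identical incoherent sources.
L_total = 86 + 10·log₁₀(4) = 86 + 6.021 = 92.02 dB.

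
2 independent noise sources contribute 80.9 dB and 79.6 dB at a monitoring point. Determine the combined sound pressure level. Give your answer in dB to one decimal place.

Incoherent sources combine by intensity addition: L_total = 10·log₁₀(Σ 10^(L_i/10)).
Σ 10^(L/10) = 10^(80.9/10) + 10^(79.6/10) = 2.142e+08.
L_total = 10·log₁₀(2.142e+08) = 83.31 dB.

83.3 dB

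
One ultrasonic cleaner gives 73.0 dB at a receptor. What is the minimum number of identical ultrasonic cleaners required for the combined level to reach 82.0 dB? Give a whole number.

8

N identical sources give L₁ + 10·log₁₀ N, so require 10·log₁₀ N ≥ 82.0 − 73.0 = 9.0 dB.
N ≥ 10^(9.0/10) = 7.943, so N = 8.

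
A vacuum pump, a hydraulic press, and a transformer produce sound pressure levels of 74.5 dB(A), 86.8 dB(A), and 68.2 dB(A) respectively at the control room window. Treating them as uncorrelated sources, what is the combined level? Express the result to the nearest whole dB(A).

For uncorrelated sources the intensities add, so convert each level to linear form, sum, and take 10·log₁₀ of the total.
Σ 10^(L/10) = 10^(74.5/10) + 10^(86.8/10) + 10^(68.2/10) = 5.134e+08.
L_total = 10·log₁₀(5.134e+08) = 87.10 dB(A).

87 dB(A)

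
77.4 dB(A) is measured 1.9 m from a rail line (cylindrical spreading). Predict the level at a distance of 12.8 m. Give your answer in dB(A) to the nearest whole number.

Cylindrical spreading from a line source gives a 10·log₁₀(r₂/r₁) drop.
L₂ = 77.4 − 10·log₁₀(12.8/1.9) = 77.4 − 8.285 = 69.12 dB(A).

69 dB(A)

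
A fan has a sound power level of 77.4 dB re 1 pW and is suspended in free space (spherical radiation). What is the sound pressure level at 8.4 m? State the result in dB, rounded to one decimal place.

47.9 dB

The power spreads over a sphere of area 4π·r², so L_p = L_w − 10·log₁₀(4π·r²).
4π·r² = 886.7 m², 10·log₁₀ of that is 29.478 dB.
L_p = 77.4 − 29.478 = 47.92 dB.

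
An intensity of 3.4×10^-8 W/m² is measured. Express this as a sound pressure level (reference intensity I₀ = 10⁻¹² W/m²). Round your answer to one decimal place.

I/I₀ = 3.4×10^-8/10⁻¹² = 3.4×10^4, and L = 10·log₁₀(I/I₀).
L = 10·(0.5315 + 4) = 45.31 dB.

45.3 dB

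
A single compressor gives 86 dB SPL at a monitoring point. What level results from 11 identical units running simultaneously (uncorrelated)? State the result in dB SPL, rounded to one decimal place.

96.4 dB SPL

With 11 equal, uncorrelated contributions the intensity is 11× that of one unit, giving a rise of 10·log₁₀ 11.
L_total = 86 + 10·log₁₀(11) = 86 + 10.414 = 96.41 dB SPL.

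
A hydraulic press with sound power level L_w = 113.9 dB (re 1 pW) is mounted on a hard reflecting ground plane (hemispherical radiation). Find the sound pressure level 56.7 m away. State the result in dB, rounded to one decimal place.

L_p = L_w − 10·log₁₀(2π·r²) with r = 56.7 m.
2π·r² = 2.02e+04 m², 10·log₁₀ of that is 43.053 dB.
L_p = 113.9 − 43.053 = 70.85 dB.

70.8 dB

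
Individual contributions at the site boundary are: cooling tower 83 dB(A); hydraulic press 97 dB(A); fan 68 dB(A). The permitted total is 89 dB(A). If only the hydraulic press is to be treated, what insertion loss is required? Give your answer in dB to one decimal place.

The untreated sources together contribute 10^(83/10) + 10^(68/10) = 2.058e+08, i.e. 83.14 dB(A).
To meet 89 dB(A) overall, the treated hydraulic press may contribute at most 10^(89/10) − 2.058e+08 = 5.885e+08, i.e. 87.70 dB(A).
Required insertion loss = 97 − 87.70 = 9.30 dB.

9.3 dB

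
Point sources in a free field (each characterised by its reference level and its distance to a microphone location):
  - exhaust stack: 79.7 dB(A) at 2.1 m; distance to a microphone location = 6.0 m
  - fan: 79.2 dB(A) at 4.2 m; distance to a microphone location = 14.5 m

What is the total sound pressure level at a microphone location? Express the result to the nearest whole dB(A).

73 dB(A)

First find each source's level at the receiver (point-source: −20·log₁₀(r/r_ref)), then combine on an intensity basis.
exhaust stack: 79.7 − 20·log₁₀(6.0/2.1) = 79.7 − 9.12 = 70.58 dB(A).
fan: 79.2 − 20·log₁₀(14.5/4.2) = 79.2 − 10.76 = 68.44 dB(A).
Σ 10^(L/10) = 1.841e+07 → L_total = 10·log₁₀(1.841e+07) = 72.65 dB(A).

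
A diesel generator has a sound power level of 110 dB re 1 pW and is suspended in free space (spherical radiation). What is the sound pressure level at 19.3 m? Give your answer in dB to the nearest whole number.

The power spreads over a sphere of area 4π·r², so L_p = L_w − 10·log₁₀(4π·r²).
4π·r² = 4681 m², 10·log₁₀ of that is 36.703 dB.
L_p = 110 − 36.703 = 73.30 dB.

73 dB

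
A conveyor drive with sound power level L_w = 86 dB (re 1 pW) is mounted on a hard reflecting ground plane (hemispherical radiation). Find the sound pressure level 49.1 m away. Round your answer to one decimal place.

44.2 dB

Free-field hemispherical radiation: L_p = L_w − 10·log₁₀(2π·r²), r = 49.1 m.
2π·r² = 1.515e+04 m², 10·log₁₀ of that is 41.803 dB.
L_p = 86 − 41.803 = 44.20 dB.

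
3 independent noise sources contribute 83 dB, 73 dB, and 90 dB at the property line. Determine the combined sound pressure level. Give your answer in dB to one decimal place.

For uncorrelated sources the intensities add, so convert each level to linear form, sum, and take 10·log₁₀ of the total.
Σ 10^(L/10) = 10^(83/10) + 10^(73/10) + 10^(90/10) = 1.219e+09.
L_total = 10·log₁₀(1.219e+09) = 90.86 dB.

90.9 dB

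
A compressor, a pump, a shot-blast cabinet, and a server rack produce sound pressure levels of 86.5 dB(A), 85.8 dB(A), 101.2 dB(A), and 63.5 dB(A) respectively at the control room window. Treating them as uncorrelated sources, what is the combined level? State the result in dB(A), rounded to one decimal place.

101.5 dB(A)

Incoherent sources combine by intensity addition: L_total = 10·log₁₀(Σ 10^(L_i/10)).
Σ 10^(L/10) = 10^(86.5/10) + 10^(85.8/10) + 10^(101.2/10) + 10^(63.5/10) = 1.401e+10.
L_total = 10·log₁₀(1.401e+10) = 101.46 dB(A).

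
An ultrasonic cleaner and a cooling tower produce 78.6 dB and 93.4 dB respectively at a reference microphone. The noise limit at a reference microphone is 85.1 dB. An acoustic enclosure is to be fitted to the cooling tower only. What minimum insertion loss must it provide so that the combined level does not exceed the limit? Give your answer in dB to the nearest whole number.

9 dB

Everything except the cooling tower sums to 10^(78.6/10) = 7.244e+07 in linear terms, 78.60 dB.
To meet 85.1 dB overall, the treated cooling tower may contribute at most 10^(85.1/10) − 7.244e+07 = 2.512e+08, i.e. 84.00 dB.
So the cooling tower must be reduced from 93.4 to 84.00 dB: IL = 9.40 dB.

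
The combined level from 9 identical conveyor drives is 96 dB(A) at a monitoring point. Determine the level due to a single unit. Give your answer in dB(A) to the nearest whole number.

9 equal contributions raise the level by 10·log₁₀ 9 = 9.542 dB, so each unit alone gives 96 − 9.542.

86 dB(A)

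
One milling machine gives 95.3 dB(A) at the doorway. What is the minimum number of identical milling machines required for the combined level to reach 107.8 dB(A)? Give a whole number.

The shortfall is 107.8 − 95.3 = 12.5 dB, and N units add 10·log₁₀ N, so need 10·log₁₀ N ≥ 12.5.
N ≥ 10^(12.5/10) = 17.783, so N = 18.

18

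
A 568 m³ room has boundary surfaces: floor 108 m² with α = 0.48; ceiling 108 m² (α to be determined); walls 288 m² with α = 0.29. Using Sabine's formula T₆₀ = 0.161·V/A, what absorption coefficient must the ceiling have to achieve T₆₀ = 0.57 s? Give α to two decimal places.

From T₆₀ = 0.161·V/A, the target T₆₀ = 0.57 s needs A = 0.161·568/0.57 = 160.44 m².
Absorption from the other surfaces = 108·0.48 + 288·0.29 = 135.36 m², so the ceiling must supply 25.08 m² over 108 m².
α = 25.08/108 = 0.232.

0.23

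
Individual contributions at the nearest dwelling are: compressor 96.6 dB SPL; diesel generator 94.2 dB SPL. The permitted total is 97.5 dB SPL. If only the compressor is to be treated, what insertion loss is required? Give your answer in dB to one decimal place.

1.8 dB

Everything except the compressor sums to 10^(94.2/10) = 2.630e+09 in linear terms, 94.20 dB SPL.
To meet 97.5 dB SPL overall, the treated compressor may contribute at most 10^(97.5/10) − 2.630e+09 = 2.993e+09, i.e. 94.76 dB SPL.
So the compressor must be reduced from 96.6 to 94.76 dB SPL: IL = 1.84 dB.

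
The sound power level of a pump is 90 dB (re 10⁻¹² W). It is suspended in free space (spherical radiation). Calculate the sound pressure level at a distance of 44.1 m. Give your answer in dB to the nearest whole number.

46 dB

Free-field spherical radiation: L_p = L_w − 10·log₁₀(4π·r²), r = 44.1 m.
4π·r² = 2.444e+04 m², 10·log₁₀ of that is 43.881 dB.
L_p = 90 − 43.881 = 46.12 dB.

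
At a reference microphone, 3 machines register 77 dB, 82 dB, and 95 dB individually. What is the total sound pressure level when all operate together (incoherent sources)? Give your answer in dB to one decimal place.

Incoherent sources combine by intensity addition: L_total = 10·log₁₀(Σ 10^(L_i/10)).
Σ 10^(L/10) = 10^(77/10) + 10^(82/10) + 10^(95/10) = 3.371e+09.
L_total = 10·log₁₀(3.371e+09) = 95.28 dB.

95.3 dB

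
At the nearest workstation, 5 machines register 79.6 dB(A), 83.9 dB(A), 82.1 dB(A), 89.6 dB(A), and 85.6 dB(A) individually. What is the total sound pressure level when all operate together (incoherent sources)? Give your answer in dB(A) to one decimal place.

For uncorrelated sources the intensities add, so convert each level to linear form, sum, and take 10·log₁₀ of the total.
Σ 10^(L/10) = 10^(79.6/10) + 10^(83.9/10) + 10^(82.1/10) + 10^(89.6/10) + 10^(85.6/10) = 1.774e+09.
L_total = 10·log₁₀(1.774e+09) = 92.49 dB(A).

92.5 dB(A)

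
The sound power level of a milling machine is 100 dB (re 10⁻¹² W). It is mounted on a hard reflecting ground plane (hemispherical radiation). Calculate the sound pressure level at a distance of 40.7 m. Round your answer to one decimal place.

59.8 dB

L_p = L_w − 10·log₁₀(2π·r²) with r = 40.7 m.
2π·r² = 1.041e+04 m², 10·log₁₀ of that is 40.174 dB.
L_p = 100 − 40.174 = 59.83 dB.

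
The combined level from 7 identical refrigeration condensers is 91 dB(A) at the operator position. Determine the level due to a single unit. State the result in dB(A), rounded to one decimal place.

82.5 dB(A)

Dividing the total intensity by 7 lowers the level by 10·log₁₀ 7 = 8.451 dB: L₁ = 91 − 8.451.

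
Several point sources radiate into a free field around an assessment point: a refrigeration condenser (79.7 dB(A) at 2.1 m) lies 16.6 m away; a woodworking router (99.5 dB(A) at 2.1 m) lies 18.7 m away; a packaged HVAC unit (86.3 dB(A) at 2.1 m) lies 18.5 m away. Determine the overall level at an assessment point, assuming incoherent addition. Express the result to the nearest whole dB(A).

81 dB(A)

Propagate each source to the receiver with L = L_ref − 20·log₁₀(r/r_ref), then add intensities.
refrigeration condenser: 79.7 − 20·log₁₀(16.6/2.1) = 79.7 − 17.96 = 61.74 dB(A).
woodworking router: 99.5 − 20·log₁₀(18.7/2.1) = 99.5 − 18.99 = 80.51 dB(A).
packaged HVAC unit: 86.3 − 20·log₁₀(18.5/2.1) = 86.3 − 18.90 = 67.40 dB(A).
Σ 10^(L/10) = 1.194e+08 → L_total = 10·log₁₀(1.194e+08) = 80.77 dB(A).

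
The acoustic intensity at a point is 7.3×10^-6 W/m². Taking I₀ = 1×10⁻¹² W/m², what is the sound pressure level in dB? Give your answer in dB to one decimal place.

68.6 dB

I/I₀ = 7.3×10^-6/10⁻¹² = 7.3×10^6, and L = 10·log₁₀(I/I₀).
L = 10·(0.8633 + 6) = 68.63 dB.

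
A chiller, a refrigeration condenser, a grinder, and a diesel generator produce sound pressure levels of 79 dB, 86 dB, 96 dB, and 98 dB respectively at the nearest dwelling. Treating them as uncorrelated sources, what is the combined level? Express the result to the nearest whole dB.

100 dB

Incoherent sources combine by intensity addition: L_total = 10·log₁₀(Σ 10^(L_i/10)).
Σ 10^(L/10) = 10^(79/10) + 10^(86/10) + 10^(96/10) + 10^(98/10) = 1.077e+10.
L_total = 10·log₁₀(1.077e+10) = 100.32 dB.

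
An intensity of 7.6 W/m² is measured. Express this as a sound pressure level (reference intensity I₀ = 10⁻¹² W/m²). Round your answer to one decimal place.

128.8 dB

I/I₀ = 7.6/10⁻¹² = 7.6×10^12, and L = 10·log₁₀(I/I₀).
L = 10·(0.8808 + 12) = 128.81 dB.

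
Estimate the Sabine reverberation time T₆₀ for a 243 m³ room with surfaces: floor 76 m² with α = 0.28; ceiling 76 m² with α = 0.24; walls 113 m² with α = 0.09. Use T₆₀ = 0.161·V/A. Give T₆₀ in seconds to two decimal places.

0.79 s

Summing Sᵢαᵢ: 76·0.28 + 76·0.24 + 113·0.09 = 49.69 m².
T₆₀ = 0.161 × 243 / 49.69 = 0.787 s.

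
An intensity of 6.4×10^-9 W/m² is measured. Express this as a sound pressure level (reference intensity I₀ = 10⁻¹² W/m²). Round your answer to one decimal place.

38.1 dB

L = 10·log₁₀(I/I₀) = 10·log₁₀(6.4×10^-9/10⁻¹²) = 10·log₁₀(6.4×10^3).
L = 10·(0.8062 + 3) = 38.06 dB.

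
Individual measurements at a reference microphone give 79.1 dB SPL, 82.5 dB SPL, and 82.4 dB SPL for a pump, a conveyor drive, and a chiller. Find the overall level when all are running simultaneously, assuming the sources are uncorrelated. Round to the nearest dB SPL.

86 dB SPL

Incoherent sources combine by intensity addition: L_total = 10·log₁₀(Σ 10^(L_i/10)).
Σ 10^(L/10) = 10^(79.1/10) + 10^(82.5/10) + 10^(82.4/10) = 4.329e+08.
L_total = 10·log₁₀(4.329e+08) = 86.36 dB SPL.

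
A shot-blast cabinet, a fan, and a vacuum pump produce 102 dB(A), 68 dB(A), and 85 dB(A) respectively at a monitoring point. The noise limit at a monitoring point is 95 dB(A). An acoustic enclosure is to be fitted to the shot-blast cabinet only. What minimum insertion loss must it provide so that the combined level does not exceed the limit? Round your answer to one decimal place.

7.5 dB

The untreated sources together contribute 10^(68/10) + 10^(85/10) = 3.225e+08, i.e. 85.09 dB(A).
The limit corresponds to 10^(95/10) = 3.162e+09; subtracting the fixed part leaves 2.840e+09 for the shot-blast cabinet, i.e. 94.53 dB(A).
Required insertion loss = 102 − 94.53 = 7.47 dB.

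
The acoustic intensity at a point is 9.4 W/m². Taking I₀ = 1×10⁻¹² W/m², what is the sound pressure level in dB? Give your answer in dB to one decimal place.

Dividing by I₀ shifts the exponent by 12: I/I₀ = 9.4×10^12.
L = 10·(0.9731 + 12) = 129.73 dB.

129.7 dB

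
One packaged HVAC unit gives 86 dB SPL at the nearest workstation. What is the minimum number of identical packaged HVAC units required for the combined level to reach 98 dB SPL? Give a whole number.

16

N identical sources give L₁ + 10·log₁₀ N, so require 10·log₁₀ N ≥ 98 − 86 = 12.0 dB.
N ≥ 10^(12.0/10) = 15.849, so N = 16.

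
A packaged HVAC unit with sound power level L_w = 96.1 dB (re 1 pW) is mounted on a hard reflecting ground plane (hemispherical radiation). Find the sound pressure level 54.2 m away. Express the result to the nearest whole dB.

The power spreads over a hemisphere of area 2π·r², so L_p = L_w − 10·log₁₀(2π·r²).
2π·r² = 1.846e+04 m², 10·log₁₀ of that is 42.662 dB.
L_p = 96.1 − 42.662 = 53.44 dB.

53 dB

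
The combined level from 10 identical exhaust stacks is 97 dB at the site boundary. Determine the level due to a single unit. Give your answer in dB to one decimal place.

87.0 dB

For N identical incoherent sources L_total = L₁ + 10·log₁₀ N, so L₁ = 97 − 10·log₁₀(10) = 97 − 10.000.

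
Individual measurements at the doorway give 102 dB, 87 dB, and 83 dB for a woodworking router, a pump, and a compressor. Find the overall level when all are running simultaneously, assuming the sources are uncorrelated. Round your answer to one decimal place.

For uncorrelated sources the intensities add, so convert each level to linear form, sum, and take 10·log₁₀ of the total.
Σ 10^(L/10) = 10^(102/10) + 10^(87/10) + 10^(83/10) = 1.655e+10.
L_total = 10·log₁₀(1.655e+10) = 102.19 dB.

102.2 dB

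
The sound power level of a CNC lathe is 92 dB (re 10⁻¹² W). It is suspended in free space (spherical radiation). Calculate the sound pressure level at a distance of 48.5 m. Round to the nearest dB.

Free-field spherical radiation: L_p = L_w − 10·log₁₀(4π·r²), r = 48.5 m.
4π·r² = 2.956e+04 m², 10·log₁₀ of that is 44.707 dB.
L_p = 92 − 44.707 = 47.29 dB.

47 dB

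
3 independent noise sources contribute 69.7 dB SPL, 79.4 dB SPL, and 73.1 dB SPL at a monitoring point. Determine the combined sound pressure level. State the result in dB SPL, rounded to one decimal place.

For uncorrelated sources the intensities add, so convert each level to linear form, sum, and take 10·log₁₀ of the total.
Σ 10^(L/10) = 10^(69.7/10) + 10^(79.4/10) + 10^(73.1/10) = 1.168e+08.
L_total = 10·log₁₀(1.168e+08) = 80.68 dB SPL.

80.7 dB SPL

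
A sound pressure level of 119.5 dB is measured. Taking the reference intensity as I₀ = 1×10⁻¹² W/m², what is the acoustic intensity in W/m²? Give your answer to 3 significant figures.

I = I₀·10^(L/10) = 10⁻¹² × 10^(119.5/10) = 10^(-0.050).

0.891 W/m²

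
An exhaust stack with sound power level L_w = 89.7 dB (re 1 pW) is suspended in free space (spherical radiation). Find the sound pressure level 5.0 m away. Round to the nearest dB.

L_p = L_w − 10·log₁₀(4π·r²) with r = 5.0 m.
4π·r² = 314.2 m², 10·log₁₀ of that is 24.971 dB.
L_p = 89.7 − 24.971 = 64.73 dB.

65 dB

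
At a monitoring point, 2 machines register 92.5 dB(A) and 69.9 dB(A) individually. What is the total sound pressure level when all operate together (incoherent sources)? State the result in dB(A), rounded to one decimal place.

Incoherent sources combine by intensity addition: L_total = 10·log₁₀(Σ 10^(L_i/10)).
Σ 10^(L/10) = 10^(92.5/10) + 10^(69.9/10) = 1.788e+09.
L_total = 10·log₁₀(1.788e+09) = 92.52 dB(A).

92.5 dB(A)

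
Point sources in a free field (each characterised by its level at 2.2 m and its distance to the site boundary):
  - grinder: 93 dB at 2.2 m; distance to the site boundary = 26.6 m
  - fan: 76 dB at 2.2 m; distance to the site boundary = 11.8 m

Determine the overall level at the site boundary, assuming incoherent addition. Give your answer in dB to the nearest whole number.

72 dB

Apply inverse-square spreading to bring every level to the receiver, then sum 10^(L/10).
grinder: 93 − 20·log₁₀(26.6/2.2) = 93 − 21.65 = 71.35 dB.
fan: 76 − 20·log₁₀(11.8/2.2) = 76 − 14.59 = 61.41 dB.
Σ 10^(L/10) = 1.503e+07 → L_total = 10·log₁₀(1.503e+07) = 71.77 dB.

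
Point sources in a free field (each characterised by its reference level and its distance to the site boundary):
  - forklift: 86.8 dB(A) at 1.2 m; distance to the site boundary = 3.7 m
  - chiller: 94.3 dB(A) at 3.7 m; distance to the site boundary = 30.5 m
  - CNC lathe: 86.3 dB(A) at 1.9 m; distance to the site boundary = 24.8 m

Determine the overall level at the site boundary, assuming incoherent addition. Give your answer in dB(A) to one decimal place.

79.7 dB(A)

Propagate each source to the receiver with L = L_ref − 20·log₁₀(r/r_ref), then add intensities.
forklift: 86.8 − 20·log₁₀(3.7/1.2) = 86.8 − 9.78 = 77.02 dB(A).
chiller: 94.3 − 20·log₁₀(30.5/3.7) = 94.3 − 18.32 = 75.98 dB(A).
CNC lathe: 86.3 − 20·log₁₀(24.8/1.9) = 86.3 − 22.31 = 63.99 dB(A).
Σ 10^(L/10) = 9.246e+07 → L_total = 10·log₁₀(9.246e+07) = 79.66 dB(A).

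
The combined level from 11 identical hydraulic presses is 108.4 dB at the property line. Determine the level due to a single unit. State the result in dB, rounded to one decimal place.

For N identical incoherent sources L_total = L₁ + 10·log₁₀ N, so L₁ = 108.4 − 10·log₁₀(11) = 108.4 − 10.414.

98.0 dB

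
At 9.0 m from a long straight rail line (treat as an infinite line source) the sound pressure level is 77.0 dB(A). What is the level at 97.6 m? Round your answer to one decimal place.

66.6 dB(A)

Line-source attenuation: ΔL = 10·log₁₀(r₂/r₁) = 10·log₁₀(97.6/9.0) = 10.352 dB.
L₂ = 77.0 − 10·log₁₀(97.6/9.0) = 77.0 − 10.352 = 66.65 dB(A).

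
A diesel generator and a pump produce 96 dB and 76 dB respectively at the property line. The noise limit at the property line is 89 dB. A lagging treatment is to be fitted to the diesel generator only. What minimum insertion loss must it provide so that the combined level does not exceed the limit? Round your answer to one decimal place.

7.2 dB

Fixed contribution from the other source: Σ 10^(L/10) = 10^(76/10) = 3.981e+07 (76.00 dB).
The limit corresponds to 10^(89/10) = 7.943e+08; subtracting the fixed part leaves 7.545e+08 for the diesel generator, i.e. 88.78 dB.
Required insertion loss = 96 − 88.78 = 7.22 dB.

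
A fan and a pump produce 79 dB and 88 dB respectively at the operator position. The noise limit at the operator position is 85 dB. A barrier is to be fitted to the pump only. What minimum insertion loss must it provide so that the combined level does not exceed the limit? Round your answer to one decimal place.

4.3 dB

Everything except the pump sums to 10^(79/10) = 7.943e+07 in linear terms, 79.00 dB.
To meet 85 dB overall, the treated pump may contribute at most 10^(85/10) − 7.943e+07 = 2.368e+08, i.e. 83.74 dB.
So the pump must be reduced from 88 to 83.74 dB: IL = 4.26 dB.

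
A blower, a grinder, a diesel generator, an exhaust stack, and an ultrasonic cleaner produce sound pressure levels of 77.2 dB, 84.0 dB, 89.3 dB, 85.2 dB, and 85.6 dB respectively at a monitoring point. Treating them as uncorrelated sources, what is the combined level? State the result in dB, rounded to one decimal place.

For uncorrelated sources the intensities add, so convert each level to linear form, sum, and take 10·log₁₀ of the total.
Σ 10^(L/10) = 10^(77.2/10) + 10^(84.0/10) + 10^(89.3/10) + 10^(85.2/10) + 10^(85.6/10) = 1.849e+09.
L_total = 10·log₁₀(1.849e+09) = 92.67 dB.

92.7 dB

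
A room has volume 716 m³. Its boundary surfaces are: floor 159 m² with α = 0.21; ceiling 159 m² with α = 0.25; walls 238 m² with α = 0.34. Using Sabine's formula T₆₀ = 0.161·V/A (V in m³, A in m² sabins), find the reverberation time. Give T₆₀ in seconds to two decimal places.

A = Σ Sᵢαᵢ = 159·0.21 + 159·0.25 + 238·0.34 = 154.06 m².
T₆₀ = 0.161·V/A = 0.161·716/154.06 = 0.748 s.

0.75 s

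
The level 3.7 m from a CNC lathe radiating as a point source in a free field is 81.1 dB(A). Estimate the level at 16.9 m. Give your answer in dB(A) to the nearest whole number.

For a point source, L₂ = L₁ − 20·log₁₀(r₂/r₁).
L₂ = 81.1 − 20·log₁₀(16.9/3.7) = 81.1 − 13.194 = 67.91 dB(A).

68 dB(A)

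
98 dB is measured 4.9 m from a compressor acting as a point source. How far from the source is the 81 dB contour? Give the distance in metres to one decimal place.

34.7 m

Point-source spreading drops the level by 20·log₁₀(r₂/r₁); inverting, r₂/r₁ = 10^(ΔL/20).
r₂ = 4.9·10^((98−81)/20) = 4.9·10^(17.0/20) = 34.69 m.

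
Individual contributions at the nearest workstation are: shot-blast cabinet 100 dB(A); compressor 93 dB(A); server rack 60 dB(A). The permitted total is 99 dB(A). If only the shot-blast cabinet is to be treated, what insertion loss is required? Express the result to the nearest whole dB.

2 dB

Fixed contribution from the other sources: Σ 10^(L/10) = 10^(93/10) + 10^(60/10) = 1.996e+09 (93.00 dB(A)).
The limit corresponds to 10^(99/10) = 7.943e+09; subtracting the fixed part leaves 5.947e+09 for the shot-blast cabinet, i.e. 97.74 dB(A).
Required insertion loss = 100 − 97.74 = 2.26 dB.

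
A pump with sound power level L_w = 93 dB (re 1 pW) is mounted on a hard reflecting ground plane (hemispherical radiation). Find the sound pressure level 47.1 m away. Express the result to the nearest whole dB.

The power spreads over a hemisphere of area 2π·r², so L_p = L_w − 10·log₁₀(2π·r²).
2π·r² = 1.394e+04 m², 10·log₁₀ of that is 41.442 dB.
L_p = 93 − 41.442 = 51.56 dB.

52 dB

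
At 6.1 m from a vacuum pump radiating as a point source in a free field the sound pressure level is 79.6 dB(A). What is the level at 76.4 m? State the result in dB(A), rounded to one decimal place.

For a point source, L₂ = L₁ − 20·log₁₀(r₂/r₁).
L₂ = 79.6 − 20·log₁₀(76.4/6.1) = 79.6 − 21.955 = 57.64 dB(A).

57.6 dB(A)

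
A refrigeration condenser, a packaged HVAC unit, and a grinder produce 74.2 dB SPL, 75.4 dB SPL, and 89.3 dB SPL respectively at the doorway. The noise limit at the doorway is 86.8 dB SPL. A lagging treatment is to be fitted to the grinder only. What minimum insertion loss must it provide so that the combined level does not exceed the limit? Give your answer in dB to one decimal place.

3.1 dB

Everything except the grinder sums to 10^(74.2/10) + 10^(75.4/10) = 6.098e+07 in linear terms, 77.85 dB SPL.
To meet 86.8 dB SPL overall, the treated grinder may contribute at most 10^(86.8/10) − 6.098e+07 = 4.177e+08, i.e. 86.21 dB SPL.
Required insertion loss = 89.3 − 86.21 = 3.09 dB.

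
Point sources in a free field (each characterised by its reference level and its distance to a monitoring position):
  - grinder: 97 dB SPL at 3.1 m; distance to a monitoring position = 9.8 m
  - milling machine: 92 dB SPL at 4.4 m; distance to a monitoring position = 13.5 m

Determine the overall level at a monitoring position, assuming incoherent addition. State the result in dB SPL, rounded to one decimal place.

Apply inverse-square spreading to bring every level to the receiver, then sum 10^(L/10).
grinder: 97 − 20·log₁₀(9.8/3.1) = 97 − 10.00 = 87.00 dB SPL.
milling machine: 92 − 20·log₁₀(13.5/4.4) = 92 − 9.74 = 82.26 dB SPL.
Σ 10^(L/10) = 6.699e+08 → L_total = 10·log₁₀(6.699e+08) = 88.26 dB SPL.

88.3 dB SPL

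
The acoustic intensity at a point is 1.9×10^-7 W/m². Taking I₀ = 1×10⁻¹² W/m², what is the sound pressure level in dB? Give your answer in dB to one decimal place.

L = 10·log₁₀(I/I₀) = 10·log₁₀(1.9×10^-7/10⁻¹²) = 10·log₁₀(1.9×10^5).
L = 10·(0.2788 + 5) = 52.79 dB.

52.8 dB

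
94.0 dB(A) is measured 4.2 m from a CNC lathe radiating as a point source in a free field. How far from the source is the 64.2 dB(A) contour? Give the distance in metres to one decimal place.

The 29.8 dB drop corresponds to a distance ratio of 10^(29.8/20) for a point source.
r₂ = 4.2·10^((94.0−64.2)/20) = 4.2·10^(29.8/20) = 129.79 m.

129.8 m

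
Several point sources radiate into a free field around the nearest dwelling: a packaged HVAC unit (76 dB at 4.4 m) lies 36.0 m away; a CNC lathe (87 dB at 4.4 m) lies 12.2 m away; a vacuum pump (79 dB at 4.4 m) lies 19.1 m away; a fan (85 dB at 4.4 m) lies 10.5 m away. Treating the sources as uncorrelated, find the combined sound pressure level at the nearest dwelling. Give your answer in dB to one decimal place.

Apply inverse-square spreading to bring every level to the receiver, then sum 10^(L/10).
packaged HVAC unit: 76 − 20·log₁₀(36.0/4.4) = 76 − 18.26 = 57.74 dB.
CNC lathe: 87 − 20·log₁₀(12.2/4.4) = 87 − 8.86 = 78.14 dB.
vacuum pump: 79 − 20·log₁₀(19.1/4.4) = 79 − 12.75 = 66.25 dB.
fan: 85 − 20·log₁₀(10.5/4.4) = 85 − 7.55 = 77.45 dB.
Σ 10^(L/10) = 1.255e+08 → L_total = 10·log₁₀(1.255e+08) = 80.99 dB.

81.0 dB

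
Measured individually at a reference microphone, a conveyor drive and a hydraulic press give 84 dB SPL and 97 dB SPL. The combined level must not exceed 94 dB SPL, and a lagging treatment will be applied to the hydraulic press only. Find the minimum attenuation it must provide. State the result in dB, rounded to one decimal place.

Fixed contribution from the other source: Σ 10^(L/10) = 10^(84/10) = 2.512e+08 (84.00 dB SPL).
The limit corresponds to 10^(94/10) = 2.512e+09; subtracting the fixed part leaves 2.261e+09 for the hydraulic press, i.e. 93.54 dB SPL.
Required insertion loss = 97 − 93.54 = 3.46 dB.

3.5 dB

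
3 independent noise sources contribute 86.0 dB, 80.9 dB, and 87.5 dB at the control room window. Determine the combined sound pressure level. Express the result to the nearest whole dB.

90 dB

For uncorrelated sources the intensities add, so convert each level to linear form, sum, and take 10·log₁₀ of the total.
Σ 10^(L/10) = 10^(86.0/10) + 10^(80.9/10) + 10^(87.5/10) = 1.083e+09.
L_total = 10·log₁₀(1.083e+09) = 90.35 dB.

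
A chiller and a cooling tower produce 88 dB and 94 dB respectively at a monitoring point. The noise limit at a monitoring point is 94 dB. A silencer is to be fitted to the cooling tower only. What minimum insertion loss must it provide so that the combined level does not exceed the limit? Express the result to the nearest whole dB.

Everything except the cooling tower sums to 10^(88/10) = 6.310e+08 in linear terms, 88.00 dB.
To meet 94 dB overall, the treated cooling tower may contribute at most 10^(94/10) − 6.310e+08 = 1.881e+09, i.e. 92.74 dB.
Required insertion loss = 94 − 92.74 = 1.26 dB.

1 dB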